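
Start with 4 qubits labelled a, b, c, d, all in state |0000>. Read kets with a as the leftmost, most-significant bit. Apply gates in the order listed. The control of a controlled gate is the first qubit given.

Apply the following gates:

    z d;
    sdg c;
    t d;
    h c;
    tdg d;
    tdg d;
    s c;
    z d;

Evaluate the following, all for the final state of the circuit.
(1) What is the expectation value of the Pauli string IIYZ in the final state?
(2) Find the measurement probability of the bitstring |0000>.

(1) In the final state, IIYZ has expectation 1.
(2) The probability of measuring |0000> is 1/2.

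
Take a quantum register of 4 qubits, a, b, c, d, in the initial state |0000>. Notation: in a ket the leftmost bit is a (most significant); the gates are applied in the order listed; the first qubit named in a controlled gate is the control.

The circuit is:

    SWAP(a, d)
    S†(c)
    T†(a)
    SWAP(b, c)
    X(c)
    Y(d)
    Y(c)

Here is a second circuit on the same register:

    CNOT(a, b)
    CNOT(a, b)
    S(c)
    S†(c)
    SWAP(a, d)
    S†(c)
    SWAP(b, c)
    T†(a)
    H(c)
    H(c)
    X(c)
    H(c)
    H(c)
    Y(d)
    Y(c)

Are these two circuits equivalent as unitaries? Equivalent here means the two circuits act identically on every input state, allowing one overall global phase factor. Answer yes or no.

Yes: on every input state the two circuits agree up to one overall phase factor.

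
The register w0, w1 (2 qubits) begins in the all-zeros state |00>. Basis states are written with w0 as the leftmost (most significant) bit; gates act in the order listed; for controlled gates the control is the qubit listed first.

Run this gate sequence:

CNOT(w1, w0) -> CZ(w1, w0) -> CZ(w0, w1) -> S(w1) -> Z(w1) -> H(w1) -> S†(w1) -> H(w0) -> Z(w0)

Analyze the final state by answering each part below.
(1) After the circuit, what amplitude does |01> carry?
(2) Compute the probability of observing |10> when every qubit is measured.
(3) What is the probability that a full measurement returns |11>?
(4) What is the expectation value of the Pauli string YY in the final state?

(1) |01> carries amplitude -I/2 in the final state.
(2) Outcome |10> occurs with probability 1/4.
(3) Outcome |11> occurs with probability 1/4.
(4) In the final state, YY has expectation 0.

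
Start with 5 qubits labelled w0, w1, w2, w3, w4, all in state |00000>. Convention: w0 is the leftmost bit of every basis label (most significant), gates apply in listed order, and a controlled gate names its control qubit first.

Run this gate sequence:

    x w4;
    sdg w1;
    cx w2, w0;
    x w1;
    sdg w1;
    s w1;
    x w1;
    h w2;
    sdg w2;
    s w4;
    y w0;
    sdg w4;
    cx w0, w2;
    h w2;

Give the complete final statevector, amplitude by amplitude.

After the circuit, the state carries amplitude 1/2 + I/2 on |10001>, 1/2 - I/2 on |10101>, and 0 on every other basis state.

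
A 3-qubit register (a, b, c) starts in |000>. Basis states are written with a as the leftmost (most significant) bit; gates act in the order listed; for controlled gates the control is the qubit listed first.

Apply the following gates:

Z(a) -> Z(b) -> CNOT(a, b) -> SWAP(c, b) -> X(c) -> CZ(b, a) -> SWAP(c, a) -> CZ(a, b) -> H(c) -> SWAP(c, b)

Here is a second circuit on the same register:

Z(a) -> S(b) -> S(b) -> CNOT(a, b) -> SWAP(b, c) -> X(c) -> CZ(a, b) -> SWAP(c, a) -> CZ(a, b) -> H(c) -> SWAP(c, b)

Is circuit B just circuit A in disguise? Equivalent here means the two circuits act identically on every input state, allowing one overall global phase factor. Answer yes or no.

Yes, they are equivalent — the unitaries differ by at most a global phase.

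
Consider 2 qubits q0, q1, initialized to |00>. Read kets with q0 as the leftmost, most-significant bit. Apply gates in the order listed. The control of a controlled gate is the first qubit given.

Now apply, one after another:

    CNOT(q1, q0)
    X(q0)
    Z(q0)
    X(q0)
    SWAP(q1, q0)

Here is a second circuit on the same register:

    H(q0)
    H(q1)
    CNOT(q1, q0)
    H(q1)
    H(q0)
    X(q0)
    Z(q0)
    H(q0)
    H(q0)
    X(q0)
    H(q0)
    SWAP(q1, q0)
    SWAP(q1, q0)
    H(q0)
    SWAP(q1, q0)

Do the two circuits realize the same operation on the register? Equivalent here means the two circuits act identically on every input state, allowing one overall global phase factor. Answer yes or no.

No, they are not equivalent — no single phase factor reconciles the two unitaries.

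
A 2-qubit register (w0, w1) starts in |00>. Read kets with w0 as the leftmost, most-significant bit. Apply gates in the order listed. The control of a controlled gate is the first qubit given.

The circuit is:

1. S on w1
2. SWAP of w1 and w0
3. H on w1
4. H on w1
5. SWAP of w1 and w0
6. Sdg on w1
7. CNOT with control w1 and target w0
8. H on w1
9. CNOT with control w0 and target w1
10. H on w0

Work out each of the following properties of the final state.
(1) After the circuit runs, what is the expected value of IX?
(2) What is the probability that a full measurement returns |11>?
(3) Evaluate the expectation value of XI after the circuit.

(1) The expectation value of IX is 1. Key observation: gates 1-6 undo each other exactly, leaving only the rest of the circuit to track.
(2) A full measurement returns |11> with probability 1/4.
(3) The expectation value of XI is 1.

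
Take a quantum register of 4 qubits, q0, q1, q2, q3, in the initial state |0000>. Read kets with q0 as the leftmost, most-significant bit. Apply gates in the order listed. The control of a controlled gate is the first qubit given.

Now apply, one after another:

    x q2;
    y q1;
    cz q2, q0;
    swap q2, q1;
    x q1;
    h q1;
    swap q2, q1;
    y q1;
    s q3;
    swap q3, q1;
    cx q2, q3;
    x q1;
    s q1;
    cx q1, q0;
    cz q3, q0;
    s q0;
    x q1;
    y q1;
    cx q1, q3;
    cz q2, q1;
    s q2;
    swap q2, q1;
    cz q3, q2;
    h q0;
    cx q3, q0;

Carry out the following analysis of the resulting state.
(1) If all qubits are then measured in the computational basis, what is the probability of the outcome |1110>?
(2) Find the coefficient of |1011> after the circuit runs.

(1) Outcome |1110> occurs with probability 1/4.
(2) |1011> carries amplitude I/2 in the final state.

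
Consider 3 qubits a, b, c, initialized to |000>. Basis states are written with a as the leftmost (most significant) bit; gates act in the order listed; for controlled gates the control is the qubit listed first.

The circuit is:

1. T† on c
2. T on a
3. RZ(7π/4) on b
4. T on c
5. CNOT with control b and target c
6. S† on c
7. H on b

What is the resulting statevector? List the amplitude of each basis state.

The resulting statevector has amplitude -sqrt(2)*exp(I*pi/8)/2 on |000>, -sqrt(2)*exp(I*pi/8)/2 on |010>, and 0 on every other basis state.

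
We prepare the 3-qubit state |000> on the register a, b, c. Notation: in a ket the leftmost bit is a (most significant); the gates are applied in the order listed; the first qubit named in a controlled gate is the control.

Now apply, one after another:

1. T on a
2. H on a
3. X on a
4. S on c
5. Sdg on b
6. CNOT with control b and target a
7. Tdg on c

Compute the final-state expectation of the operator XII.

In the final state, XII has expectation 1.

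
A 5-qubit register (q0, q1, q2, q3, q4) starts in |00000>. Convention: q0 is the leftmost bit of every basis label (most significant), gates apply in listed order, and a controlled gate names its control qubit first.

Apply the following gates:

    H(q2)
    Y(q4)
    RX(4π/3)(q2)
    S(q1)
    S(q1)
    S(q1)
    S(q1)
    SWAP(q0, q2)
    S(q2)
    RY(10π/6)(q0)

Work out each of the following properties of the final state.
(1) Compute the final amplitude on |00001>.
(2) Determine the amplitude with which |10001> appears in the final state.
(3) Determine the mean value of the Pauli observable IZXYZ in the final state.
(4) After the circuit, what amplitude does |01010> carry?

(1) The final state's coefficient on |00001> equals -(1 - I)*(sqrt(6) + sqrt(2)*(2 + I))/8.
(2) The amplitude on |10001> is -(1 - I)*(-sqrt(6)*I + sqrt(2)*(1 + 2*I))/8.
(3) The observable IZXYZ averages to 0.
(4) The final state's coefficient on |01010> equals 0.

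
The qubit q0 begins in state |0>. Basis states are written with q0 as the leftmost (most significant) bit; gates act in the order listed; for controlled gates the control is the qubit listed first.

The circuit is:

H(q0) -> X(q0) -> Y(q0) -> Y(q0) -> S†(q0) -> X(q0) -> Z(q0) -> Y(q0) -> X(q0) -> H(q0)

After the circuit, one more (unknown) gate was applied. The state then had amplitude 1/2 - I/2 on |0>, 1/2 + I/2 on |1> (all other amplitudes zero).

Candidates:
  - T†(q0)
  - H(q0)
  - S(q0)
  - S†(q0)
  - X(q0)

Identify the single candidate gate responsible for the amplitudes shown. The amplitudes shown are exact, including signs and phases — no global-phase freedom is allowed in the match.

It was X(q0) that produced the state shown.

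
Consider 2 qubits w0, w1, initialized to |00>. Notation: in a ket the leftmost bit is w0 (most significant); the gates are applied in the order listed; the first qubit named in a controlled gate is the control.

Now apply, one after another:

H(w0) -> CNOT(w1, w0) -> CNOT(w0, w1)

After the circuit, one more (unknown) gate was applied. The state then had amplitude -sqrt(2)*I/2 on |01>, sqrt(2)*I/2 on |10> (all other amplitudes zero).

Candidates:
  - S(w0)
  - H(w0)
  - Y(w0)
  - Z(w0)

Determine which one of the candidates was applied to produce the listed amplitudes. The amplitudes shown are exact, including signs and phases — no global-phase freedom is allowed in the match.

It was Y(w0) that produced the state shown.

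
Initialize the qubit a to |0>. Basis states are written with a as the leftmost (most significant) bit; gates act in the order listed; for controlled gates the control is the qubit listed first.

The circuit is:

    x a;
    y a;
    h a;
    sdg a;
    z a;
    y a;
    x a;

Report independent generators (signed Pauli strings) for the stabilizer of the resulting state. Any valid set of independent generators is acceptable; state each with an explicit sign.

The final state is stabilized by the group generated by -Y; other independent generating sets are equally valid.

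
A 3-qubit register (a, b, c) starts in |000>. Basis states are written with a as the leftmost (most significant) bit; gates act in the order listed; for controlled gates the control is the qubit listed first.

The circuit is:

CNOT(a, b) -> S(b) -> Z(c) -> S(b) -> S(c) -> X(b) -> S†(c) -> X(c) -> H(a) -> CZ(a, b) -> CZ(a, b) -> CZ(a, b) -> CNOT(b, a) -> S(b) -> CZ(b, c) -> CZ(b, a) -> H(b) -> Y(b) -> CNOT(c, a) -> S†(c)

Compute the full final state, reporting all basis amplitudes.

The final amplitudes are 0 on |000>, I/2 on |001>, 0 on |010>, I/2 on |011>, 0 on |100>, I/2 on |101>, 0 on |110>, I/2 on |111>.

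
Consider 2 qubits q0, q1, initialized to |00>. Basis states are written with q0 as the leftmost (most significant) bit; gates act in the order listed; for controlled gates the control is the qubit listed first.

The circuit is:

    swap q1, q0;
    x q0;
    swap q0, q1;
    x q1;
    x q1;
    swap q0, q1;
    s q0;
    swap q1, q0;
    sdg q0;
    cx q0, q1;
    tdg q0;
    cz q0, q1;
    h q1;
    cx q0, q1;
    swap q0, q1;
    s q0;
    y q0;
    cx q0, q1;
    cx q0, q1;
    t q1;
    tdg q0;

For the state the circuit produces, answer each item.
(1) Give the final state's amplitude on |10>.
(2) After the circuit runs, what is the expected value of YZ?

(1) |10> carries amplitude sqrt(2)*exp(3*I*pi/4)/2 in the final state.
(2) The observable YZ averages to -sqrt(2)/2.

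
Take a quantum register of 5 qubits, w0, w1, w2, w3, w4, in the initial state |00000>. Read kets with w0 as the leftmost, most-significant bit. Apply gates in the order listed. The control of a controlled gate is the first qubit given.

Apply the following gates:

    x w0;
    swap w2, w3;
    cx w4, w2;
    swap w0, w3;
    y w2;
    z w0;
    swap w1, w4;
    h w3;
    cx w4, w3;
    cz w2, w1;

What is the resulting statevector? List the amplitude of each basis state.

After the circuit, the state carries amplitude sqrt(2)*I/2 on |00100>, -sqrt(2)*I/2 on |00110>, and 0 on every other basis state.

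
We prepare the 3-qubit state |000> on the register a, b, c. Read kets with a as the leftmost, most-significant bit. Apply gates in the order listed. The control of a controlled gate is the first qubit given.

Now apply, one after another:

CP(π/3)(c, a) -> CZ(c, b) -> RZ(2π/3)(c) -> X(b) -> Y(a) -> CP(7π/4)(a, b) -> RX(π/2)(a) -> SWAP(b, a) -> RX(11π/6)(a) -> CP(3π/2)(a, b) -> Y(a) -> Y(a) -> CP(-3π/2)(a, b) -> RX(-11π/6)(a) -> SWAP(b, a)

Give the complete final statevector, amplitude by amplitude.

The resulting statevector has amplitude -sqrt(2)*exp(5*I*pi/12)/2 on |010>, -sqrt(2)*exp(11*I*pi/12)/2 on |110>, and 0 on every other basis state. Key observation: gates 8-15 undo each other exactly, leaving only the rest of the circuit to track.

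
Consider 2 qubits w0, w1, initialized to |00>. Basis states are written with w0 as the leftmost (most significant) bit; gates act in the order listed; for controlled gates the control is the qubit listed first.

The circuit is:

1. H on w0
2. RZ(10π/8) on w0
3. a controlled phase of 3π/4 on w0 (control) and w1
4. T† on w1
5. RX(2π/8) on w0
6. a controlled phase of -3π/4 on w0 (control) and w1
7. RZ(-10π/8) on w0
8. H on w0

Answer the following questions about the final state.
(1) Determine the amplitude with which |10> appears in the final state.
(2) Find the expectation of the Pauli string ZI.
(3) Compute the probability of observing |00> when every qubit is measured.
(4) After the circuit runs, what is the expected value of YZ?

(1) The final state's coefficient on |10> equals -sqrt(4 - 2*sqrt(2))/4.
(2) The expectation value of ZI is sqrt(2)/4 + 1/2.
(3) Outcome |00> occurs with probability sqrt(2)/8 + 3/4.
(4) The expectation value of YZ is 1/2 - sqrt(2)/4.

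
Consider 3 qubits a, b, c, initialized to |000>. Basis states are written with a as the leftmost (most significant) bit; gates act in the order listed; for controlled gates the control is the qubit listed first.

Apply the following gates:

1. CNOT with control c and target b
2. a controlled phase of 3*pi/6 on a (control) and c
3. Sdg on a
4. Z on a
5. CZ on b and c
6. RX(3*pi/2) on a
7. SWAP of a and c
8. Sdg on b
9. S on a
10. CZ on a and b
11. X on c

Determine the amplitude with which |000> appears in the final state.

|000> carries amplitude -sqrt(2)*I/2 in the final state.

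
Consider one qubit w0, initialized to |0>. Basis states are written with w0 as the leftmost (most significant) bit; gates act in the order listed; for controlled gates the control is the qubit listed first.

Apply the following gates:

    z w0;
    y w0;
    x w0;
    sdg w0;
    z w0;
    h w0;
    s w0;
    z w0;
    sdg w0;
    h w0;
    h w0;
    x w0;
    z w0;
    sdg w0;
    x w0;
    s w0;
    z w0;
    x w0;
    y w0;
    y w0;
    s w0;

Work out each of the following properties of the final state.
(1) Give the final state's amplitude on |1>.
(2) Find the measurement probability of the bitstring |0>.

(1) The final state's coefficient on |1> equals -sqrt(2)*I/2.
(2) A full measurement returns |0> with probability 1/2.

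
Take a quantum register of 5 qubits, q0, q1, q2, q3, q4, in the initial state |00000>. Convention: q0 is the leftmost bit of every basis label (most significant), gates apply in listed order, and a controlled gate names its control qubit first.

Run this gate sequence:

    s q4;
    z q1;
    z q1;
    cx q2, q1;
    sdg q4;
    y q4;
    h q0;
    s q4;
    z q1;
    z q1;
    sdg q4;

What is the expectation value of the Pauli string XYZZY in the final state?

The observable XYZZY averages to 0.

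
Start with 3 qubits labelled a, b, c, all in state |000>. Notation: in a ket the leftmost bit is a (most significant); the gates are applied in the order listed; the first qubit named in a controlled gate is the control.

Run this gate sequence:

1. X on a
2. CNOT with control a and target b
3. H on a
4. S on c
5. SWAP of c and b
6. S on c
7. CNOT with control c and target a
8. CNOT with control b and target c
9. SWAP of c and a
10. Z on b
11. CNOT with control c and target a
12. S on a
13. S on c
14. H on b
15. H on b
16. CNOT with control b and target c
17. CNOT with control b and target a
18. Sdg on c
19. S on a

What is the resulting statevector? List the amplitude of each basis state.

After the circuit, the state carries amplitude sqrt(2)*I/2 on |001>, sqrt(2)*I/2 on |100>, and 0 on every other basis state.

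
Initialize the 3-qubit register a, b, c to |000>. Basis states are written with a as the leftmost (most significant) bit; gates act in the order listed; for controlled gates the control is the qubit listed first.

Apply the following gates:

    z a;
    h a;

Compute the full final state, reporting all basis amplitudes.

The resulting statevector has amplitude sqrt(2)/2 on |000>, sqrt(2)/2 on |100>, and 0 on every other basis state.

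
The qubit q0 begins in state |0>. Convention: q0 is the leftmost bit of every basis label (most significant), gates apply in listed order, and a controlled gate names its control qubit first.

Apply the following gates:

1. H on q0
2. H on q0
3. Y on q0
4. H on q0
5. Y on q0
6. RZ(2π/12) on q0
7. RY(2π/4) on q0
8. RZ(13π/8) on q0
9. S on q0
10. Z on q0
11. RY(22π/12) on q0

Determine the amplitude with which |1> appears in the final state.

The final state's coefficient on |1> equals sqrt(6)*exp(-35*I*pi/48)/8 + sqrt(2)*exp(-43*I*pi/48)/8 - sqrt(6)*exp(-43*I*pi/48)/8 - sqrt(2)*I*exp(35*I*pi/48)/8 - sqrt(2)*exp(-35*I*pi/48)/8 - sqrt(2)*I*exp(43*I*pi/48)/8 - sqrt(6)*I*exp(35*I*pi/48)/8 - sqrt(6)*I*exp(43*I*pi/48)/8.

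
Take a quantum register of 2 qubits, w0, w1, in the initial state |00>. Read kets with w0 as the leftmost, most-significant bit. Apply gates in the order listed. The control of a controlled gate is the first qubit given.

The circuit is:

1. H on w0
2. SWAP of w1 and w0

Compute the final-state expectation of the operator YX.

In the final state, YX has expectation 0.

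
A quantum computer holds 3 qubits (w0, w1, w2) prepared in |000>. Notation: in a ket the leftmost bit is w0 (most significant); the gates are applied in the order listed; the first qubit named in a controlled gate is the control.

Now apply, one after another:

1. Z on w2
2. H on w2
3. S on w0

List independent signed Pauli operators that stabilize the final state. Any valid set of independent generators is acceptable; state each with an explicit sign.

The final state is stabilized by the group generated by +IIX, +ZII, +IZI; other independent generating sets are equally valid.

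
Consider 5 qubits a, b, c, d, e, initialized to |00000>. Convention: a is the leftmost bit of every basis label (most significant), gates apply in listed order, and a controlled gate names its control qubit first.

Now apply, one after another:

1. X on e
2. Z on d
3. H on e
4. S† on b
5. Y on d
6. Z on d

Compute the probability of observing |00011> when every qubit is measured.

A full measurement returns |00011> with probability 1/2.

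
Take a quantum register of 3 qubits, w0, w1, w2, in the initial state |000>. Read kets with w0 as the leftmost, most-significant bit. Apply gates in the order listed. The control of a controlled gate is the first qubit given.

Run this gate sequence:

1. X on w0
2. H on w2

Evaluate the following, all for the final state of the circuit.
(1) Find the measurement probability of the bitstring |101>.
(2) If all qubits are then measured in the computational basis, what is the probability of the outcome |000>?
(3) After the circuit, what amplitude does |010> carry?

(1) Outcome |101> occurs with probability 1/2.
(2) Outcome |000> occurs with probability 0.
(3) |010> carries amplitude 0 in the final state.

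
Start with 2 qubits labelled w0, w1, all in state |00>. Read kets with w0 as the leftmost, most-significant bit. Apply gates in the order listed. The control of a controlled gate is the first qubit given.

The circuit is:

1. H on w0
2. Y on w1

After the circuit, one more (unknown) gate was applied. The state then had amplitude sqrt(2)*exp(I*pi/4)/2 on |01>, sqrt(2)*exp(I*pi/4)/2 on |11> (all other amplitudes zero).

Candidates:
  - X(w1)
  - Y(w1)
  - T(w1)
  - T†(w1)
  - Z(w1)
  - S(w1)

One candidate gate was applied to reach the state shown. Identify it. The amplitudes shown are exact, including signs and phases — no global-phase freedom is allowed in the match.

It was T†(w1) that produced the state shown.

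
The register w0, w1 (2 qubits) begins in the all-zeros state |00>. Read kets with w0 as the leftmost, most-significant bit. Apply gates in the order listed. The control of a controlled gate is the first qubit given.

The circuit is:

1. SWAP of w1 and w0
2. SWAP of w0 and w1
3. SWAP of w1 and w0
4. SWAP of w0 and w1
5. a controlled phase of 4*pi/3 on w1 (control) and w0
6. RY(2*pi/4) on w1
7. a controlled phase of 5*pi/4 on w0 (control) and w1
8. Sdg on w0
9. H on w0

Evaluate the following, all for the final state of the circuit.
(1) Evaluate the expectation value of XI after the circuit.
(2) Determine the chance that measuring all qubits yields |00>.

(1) The observable XI averages to 1.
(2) A full measurement returns |00> with probability 1/4.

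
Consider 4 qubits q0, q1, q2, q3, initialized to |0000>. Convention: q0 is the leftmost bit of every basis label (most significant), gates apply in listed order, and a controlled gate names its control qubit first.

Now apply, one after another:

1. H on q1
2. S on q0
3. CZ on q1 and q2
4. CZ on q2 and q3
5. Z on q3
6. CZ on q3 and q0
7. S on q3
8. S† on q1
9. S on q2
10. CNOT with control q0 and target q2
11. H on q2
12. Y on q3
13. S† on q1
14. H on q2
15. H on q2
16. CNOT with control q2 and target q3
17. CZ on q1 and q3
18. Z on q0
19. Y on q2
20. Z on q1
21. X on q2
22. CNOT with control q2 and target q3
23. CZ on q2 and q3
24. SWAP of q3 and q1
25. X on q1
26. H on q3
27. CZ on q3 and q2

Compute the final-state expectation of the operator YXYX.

The observable YXYX averages to 0. Key observation: the block from step 14 through step 15 cancels to the identity and can be dropped.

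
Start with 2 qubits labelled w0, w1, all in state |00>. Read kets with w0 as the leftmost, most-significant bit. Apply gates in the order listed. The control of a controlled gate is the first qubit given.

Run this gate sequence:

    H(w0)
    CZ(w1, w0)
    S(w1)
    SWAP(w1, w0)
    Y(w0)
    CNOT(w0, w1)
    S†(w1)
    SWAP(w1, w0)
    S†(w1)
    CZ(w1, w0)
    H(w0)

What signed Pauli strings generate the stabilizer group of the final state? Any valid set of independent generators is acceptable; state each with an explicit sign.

The final state is stabilized by the group generated by -YI, -IZ; other independent generating sets are equally valid.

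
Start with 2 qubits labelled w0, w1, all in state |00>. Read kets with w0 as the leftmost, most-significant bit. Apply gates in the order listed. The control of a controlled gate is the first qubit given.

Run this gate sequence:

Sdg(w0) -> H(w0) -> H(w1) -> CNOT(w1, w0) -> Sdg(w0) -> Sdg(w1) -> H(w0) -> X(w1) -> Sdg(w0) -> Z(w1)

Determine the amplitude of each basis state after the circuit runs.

After the circuit, the state carries amplitude sqrt(2)*(-1 - I)/4 on |00>, sqrt(2)*(-1 + I)/4 on |01>, sqrt(2)*(-1 - I)/4 on |10>, sqrt(2)*(-1 + I)/4 on |11>.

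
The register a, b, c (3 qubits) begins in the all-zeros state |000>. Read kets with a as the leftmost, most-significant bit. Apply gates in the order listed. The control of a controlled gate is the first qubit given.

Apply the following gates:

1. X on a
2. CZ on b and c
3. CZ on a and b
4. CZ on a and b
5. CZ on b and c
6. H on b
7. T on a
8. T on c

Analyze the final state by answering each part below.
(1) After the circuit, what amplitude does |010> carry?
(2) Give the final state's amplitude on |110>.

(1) The amplitude on |010> is 0. Key observation: the block from step 2 through step 5 cancels to the identity and can be dropped.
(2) |110> carries amplitude sqrt(2)*exp(I*pi/4)/2 in the final state.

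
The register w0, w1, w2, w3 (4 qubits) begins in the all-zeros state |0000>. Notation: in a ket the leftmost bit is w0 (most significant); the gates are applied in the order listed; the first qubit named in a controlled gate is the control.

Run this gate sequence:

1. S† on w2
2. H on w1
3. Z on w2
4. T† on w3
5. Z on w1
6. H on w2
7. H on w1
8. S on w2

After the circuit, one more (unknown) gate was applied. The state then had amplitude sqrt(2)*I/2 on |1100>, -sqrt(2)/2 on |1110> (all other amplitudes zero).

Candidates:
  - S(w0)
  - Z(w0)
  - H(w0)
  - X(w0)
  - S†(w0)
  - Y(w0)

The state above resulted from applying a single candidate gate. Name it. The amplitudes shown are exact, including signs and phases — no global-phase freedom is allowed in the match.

The unique candidate consistent with the amplitudes is Y(w0).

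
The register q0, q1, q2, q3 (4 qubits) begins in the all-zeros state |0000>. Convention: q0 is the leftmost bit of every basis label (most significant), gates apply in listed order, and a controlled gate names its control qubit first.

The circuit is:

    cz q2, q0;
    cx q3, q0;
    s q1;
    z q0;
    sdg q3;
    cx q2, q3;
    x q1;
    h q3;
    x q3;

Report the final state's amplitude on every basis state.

The final amplitudes are sqrt(2)/2 on |0100>, sqrt(2)/2 on |0101>, and 0 on every other basis state.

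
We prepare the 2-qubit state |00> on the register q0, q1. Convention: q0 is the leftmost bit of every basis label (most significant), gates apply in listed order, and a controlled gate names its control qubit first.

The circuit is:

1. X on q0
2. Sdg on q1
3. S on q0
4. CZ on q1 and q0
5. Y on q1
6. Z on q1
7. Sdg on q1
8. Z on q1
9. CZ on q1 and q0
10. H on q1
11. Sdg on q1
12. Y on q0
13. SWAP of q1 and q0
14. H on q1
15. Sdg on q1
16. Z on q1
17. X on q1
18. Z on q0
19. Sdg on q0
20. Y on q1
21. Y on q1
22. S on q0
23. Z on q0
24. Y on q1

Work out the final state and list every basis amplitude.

The final amplitudes are I/2 on |00>, 1/2 on |01>, -1/2 on |10>, I/2 on |11>.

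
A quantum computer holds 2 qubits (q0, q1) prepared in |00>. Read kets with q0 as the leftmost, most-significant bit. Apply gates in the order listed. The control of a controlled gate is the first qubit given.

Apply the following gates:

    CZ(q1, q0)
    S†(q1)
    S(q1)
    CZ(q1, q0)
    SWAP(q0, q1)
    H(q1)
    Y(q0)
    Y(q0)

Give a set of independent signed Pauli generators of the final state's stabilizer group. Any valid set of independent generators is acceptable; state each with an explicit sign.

The stabilizer group can be generated by +IX, +ZI, among other valid generating sets. Key observation: the block from step 1 through step 4 cancels to the identity and can be dropped.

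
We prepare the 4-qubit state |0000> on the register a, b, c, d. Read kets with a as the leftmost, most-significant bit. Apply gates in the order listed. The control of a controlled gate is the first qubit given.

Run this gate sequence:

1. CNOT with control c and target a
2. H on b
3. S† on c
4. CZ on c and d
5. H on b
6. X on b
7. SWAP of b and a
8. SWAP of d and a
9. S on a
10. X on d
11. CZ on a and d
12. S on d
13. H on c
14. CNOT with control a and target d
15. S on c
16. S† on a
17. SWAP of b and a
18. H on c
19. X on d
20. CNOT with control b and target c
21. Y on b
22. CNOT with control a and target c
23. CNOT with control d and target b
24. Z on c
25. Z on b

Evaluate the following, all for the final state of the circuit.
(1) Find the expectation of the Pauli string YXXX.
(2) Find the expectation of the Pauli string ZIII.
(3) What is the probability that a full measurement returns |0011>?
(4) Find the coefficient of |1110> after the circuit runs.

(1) The observable YXXX averages to 0.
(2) The observable ZIII averages to 1.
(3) Outcome |0011> occurs with probability 1/2.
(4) |1110> carries amplitude 0 in the final state.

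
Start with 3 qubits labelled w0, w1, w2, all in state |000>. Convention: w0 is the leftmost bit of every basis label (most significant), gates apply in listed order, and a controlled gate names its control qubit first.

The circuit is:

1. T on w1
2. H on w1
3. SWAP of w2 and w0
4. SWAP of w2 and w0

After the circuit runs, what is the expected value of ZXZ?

The expectation value of ZXZ is 1. Key observation: steps 3-4 multiply out to the identity, so the circuit reduces to the remaining gates.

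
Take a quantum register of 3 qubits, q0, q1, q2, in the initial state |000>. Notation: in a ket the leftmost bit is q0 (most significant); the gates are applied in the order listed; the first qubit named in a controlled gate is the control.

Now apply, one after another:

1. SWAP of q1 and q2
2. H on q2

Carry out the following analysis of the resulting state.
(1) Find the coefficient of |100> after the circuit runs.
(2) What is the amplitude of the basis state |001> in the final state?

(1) |100> carries amplitude 0 in the final state.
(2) The final state's coefficient on |001> equals sqrt(2)/2.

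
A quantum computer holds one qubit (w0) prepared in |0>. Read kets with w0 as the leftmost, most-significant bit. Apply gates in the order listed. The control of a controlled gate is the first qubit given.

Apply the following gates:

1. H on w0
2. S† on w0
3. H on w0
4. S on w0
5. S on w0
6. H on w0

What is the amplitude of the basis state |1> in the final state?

The final state's coefficient on |1> equals sqrt(2)/2.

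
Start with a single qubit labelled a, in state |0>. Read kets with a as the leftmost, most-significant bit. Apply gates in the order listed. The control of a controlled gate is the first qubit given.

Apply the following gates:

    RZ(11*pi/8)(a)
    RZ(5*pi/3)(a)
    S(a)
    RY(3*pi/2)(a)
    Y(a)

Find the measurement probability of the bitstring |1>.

Outcome |1> occurs with probability 1/2.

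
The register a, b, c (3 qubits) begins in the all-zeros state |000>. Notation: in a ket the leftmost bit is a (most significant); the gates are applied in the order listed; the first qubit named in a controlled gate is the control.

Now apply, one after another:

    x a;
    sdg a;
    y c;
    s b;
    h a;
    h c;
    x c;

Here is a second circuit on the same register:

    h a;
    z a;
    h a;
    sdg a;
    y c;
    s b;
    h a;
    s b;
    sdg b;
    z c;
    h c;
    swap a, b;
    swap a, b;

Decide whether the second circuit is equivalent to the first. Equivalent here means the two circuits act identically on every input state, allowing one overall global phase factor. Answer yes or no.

Yes: on every input state the two circuits agree up to one overall phase factor.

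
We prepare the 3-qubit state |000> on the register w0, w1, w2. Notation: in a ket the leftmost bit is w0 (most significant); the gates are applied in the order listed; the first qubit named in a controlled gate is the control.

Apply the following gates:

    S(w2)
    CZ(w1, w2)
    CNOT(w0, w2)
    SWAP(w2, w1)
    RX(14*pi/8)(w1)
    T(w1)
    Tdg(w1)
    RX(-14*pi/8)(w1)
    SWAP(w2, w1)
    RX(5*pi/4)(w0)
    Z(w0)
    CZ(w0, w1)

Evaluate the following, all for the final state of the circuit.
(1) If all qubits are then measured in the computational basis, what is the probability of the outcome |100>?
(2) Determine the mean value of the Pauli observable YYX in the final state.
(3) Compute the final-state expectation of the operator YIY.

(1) A full measurement returns |100> with probability sqrt(2)/4 + 1/2.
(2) The observable YYX averages to 0.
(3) In the final state, YIY has expectation 0.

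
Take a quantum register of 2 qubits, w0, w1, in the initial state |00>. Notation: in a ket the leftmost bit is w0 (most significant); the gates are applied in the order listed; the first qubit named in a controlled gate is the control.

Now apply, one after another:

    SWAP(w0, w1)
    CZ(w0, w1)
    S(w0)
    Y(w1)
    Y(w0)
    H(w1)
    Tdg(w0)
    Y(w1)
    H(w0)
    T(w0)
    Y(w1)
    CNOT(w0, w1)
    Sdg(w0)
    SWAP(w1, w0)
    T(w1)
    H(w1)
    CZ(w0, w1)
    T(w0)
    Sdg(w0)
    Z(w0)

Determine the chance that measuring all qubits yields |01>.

Outcome |01> occurs with probability 0.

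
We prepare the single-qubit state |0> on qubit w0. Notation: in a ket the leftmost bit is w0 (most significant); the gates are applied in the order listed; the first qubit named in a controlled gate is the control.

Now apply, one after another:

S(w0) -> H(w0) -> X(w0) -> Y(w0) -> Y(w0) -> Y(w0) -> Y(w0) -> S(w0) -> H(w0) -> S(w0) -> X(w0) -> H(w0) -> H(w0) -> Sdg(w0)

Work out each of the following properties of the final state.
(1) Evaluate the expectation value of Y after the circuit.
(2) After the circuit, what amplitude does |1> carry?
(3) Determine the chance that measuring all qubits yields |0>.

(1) The observable Y averages to -1.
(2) |1> carries amplitude 1/2 - I/2 in the final state.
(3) The probability of measuring |0> is 1/2.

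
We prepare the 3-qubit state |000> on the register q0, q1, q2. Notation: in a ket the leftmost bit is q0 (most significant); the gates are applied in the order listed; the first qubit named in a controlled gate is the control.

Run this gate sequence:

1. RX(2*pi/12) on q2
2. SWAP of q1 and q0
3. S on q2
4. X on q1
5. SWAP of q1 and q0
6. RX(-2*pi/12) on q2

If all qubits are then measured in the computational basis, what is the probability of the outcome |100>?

A full measurement returns |100> with probability 7/8.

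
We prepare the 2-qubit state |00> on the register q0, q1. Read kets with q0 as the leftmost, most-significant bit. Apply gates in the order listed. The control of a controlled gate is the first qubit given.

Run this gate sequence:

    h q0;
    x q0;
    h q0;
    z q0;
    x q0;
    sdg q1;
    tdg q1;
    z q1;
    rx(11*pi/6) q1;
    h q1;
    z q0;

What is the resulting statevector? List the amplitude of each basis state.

The resulting statevector has amplitude 0 on |00>, 0 on |01>, (1 - I)*(1 + sqrt(3)*I)/4 on |10>, (1 - I)*(sqrt(3) + I)/4 on |11>. Key observation: gates 1-4 undo each other exactly, leaving only the rest of the circuit to track.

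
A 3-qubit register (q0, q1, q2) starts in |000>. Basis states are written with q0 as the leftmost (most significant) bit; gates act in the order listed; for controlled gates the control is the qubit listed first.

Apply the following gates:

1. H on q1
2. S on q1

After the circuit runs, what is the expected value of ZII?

The expectation value of ZII is 1.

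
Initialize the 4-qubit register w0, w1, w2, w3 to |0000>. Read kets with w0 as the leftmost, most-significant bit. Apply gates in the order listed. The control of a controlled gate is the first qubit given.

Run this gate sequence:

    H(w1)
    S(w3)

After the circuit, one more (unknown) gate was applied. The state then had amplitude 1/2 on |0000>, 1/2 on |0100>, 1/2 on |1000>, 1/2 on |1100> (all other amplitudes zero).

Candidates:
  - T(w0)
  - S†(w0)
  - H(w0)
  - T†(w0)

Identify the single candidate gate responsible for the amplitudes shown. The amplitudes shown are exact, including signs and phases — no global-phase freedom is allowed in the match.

The applied gate was H(w0).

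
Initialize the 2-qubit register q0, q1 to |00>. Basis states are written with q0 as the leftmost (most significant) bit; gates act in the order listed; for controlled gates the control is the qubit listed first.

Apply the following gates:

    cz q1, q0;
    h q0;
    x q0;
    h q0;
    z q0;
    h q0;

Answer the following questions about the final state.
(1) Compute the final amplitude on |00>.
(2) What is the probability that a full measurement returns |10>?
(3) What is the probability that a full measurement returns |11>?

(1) The amplitude on |00> is sqrt(2)/2. Key observation: gates 2-5 undo each other exactly, leaving only the rest of the circuit to track.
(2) Outcome |10> occurs with probability 1/2.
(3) The probability of measuring |11> is 0.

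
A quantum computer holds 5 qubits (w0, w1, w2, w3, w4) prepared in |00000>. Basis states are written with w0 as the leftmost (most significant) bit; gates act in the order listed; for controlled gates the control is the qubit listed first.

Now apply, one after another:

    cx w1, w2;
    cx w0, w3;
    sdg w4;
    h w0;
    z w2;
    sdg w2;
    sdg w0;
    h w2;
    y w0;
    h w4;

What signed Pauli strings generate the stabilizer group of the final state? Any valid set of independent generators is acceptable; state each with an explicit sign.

The final state is stabilized by the group generated by -YIIII, +IIXII, +IIIIX, +IZIII, +IIIZI; other independent generating sets are equally valid.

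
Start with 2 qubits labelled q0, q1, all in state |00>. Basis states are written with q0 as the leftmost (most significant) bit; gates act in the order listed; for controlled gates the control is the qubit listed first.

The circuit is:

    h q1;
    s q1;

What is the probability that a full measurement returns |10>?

A full measurement returns |10> with probability 0.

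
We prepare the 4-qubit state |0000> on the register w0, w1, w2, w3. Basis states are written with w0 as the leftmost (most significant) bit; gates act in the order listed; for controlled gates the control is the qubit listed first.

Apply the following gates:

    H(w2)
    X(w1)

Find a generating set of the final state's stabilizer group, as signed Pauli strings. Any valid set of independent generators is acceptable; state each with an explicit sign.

The stabilizer group can be generated by +IIXI, +ZIII, -IZII, +IIIZ, among other valid generating sets.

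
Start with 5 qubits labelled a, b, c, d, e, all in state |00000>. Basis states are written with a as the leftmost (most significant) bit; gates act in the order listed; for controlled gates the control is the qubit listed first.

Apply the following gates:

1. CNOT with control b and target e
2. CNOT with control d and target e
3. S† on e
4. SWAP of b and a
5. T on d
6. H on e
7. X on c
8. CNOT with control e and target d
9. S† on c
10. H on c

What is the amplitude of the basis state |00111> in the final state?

The final state's coefficient on |00111> equals I/2.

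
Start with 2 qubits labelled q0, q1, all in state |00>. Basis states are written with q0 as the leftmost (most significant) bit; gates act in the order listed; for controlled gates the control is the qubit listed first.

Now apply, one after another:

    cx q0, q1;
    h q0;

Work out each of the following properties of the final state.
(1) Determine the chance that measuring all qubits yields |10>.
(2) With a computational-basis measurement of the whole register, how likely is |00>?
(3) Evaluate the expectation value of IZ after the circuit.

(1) A full measurement returns |10> with probability 1/2.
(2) A full measurement returns |00> with probability 1/2.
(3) In the final state, IZ has expectation 1.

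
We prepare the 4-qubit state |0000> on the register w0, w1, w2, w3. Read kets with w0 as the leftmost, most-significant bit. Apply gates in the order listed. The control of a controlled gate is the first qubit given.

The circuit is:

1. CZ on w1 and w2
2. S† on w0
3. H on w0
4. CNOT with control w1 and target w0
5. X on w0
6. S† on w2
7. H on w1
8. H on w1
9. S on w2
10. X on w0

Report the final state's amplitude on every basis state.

The resulting statevector has amplitude sqrt(2)/2 on |0000>, sqrt(2)/2 on |1000>, and 0 on every other basis state. Key observation: gates 5-10 undo each other exactly, leaving only the rest of the circuit to track.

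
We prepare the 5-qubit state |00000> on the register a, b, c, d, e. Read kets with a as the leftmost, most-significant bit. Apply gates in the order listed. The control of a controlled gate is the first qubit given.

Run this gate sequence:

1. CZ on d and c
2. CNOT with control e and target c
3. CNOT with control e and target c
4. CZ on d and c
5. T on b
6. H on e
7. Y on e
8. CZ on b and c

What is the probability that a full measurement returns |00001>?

Outcome |00001> occurs with probability 1/2. Key observation: the block from step 1 through step 4 cancels to the identity and can be dropped.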